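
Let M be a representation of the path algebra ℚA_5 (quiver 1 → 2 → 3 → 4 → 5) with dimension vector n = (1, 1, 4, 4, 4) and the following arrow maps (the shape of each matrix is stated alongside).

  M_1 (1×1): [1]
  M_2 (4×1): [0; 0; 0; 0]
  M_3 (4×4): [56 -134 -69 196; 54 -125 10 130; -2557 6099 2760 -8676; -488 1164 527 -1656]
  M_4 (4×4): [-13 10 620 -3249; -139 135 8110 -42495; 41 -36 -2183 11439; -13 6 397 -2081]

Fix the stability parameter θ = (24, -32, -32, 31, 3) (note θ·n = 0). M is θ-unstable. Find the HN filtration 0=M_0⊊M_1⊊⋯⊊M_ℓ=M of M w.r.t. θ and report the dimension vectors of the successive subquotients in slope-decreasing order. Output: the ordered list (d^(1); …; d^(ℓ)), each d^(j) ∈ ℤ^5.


Interval decomposition of M: I[1,2], I[3,3], I[3,5]^3, I[4,5].
HN type (ℓ=3): μ^(1)=17; μ^(2)=-4; μ^(3)=-32

((0, 0, 0, 4, 4); (1, 1, 0, 0, 0); (0, 0, 4, 0, 0))


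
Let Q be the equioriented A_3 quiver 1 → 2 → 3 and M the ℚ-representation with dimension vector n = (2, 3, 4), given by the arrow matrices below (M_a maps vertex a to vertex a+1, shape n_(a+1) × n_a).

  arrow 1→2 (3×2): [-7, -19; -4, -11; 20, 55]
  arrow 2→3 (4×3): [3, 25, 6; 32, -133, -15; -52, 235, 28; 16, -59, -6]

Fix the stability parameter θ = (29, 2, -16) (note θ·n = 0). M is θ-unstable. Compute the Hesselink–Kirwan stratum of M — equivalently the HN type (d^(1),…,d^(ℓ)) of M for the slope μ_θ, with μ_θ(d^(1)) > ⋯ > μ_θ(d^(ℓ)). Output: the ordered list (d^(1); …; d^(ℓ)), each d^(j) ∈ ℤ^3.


Interval decomposition of M: I[1,3]^2, I[2,3], I[3,3].
HN type (ℓ=3): μ^(1)=5; μ^(2)=-7; μ^(3)=-16

((2, 2, 2); (0, 1, 1); (0, 0, 1))


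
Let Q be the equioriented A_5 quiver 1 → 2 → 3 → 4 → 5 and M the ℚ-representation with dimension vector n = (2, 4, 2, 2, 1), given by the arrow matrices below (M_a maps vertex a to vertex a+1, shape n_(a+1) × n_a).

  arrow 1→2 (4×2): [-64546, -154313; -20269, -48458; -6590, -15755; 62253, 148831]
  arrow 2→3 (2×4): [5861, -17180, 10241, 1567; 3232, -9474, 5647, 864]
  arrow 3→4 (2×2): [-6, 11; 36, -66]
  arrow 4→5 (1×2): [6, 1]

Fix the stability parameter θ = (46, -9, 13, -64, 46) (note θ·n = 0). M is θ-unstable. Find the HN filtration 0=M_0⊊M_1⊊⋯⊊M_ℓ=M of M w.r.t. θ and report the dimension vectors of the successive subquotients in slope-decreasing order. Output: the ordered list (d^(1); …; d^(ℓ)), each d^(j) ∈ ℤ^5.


Interval decomposition of M: I[1,3], I[1,4], I[2,2]^2, I[4,5].
HN type (ℓ=5): μ^(1)=46; μ^(2)=50/3; μ^(3)=-7/2; μ^(4)=-9; μ^(5)=-64

((0, 0, 0, 0, 1); (1, 1, 1, 0, 0); (1, 1, 1, 1, 0); (0, 2, 0, 0, 0); (0, 0, 0, 1, 0))


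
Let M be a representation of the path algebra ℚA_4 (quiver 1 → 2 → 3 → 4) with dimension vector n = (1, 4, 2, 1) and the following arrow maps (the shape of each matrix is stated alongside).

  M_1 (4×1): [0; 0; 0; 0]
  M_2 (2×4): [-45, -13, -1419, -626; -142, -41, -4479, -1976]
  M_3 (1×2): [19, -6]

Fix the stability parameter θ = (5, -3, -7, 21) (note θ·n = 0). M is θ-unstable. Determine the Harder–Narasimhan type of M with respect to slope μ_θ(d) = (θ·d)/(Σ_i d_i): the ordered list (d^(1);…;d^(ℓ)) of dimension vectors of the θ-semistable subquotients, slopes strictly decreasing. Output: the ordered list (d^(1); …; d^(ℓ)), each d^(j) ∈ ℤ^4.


Via rank(M_{q-1}∘⋯∘M_p): M ≅ I[1,1], I[2,2]^2, I[2,3], I[2,4].
μ_θ-semistable layers: μ^(1)=21; μ^(2)=5; μ^(3)=-3; μ^(4)=-5

((0, 0, 0, 1); (1, 0, 0, 0); (0, 2, 0, 0); (0, 2, 2, 0))


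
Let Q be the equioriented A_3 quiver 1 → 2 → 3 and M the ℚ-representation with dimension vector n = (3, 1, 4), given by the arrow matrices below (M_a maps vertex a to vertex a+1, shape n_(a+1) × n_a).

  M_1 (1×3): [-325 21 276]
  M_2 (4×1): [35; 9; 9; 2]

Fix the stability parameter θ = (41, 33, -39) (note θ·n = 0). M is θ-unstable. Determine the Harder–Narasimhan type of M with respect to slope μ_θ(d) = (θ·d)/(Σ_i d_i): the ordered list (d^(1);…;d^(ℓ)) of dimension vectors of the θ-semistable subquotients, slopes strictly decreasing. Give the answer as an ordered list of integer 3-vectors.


Barcode: M ≅ I[1,1]^2, I[1,3], I[3,3]^3. HN layers by μ_θ (3 steps, strictly decreasing):
  μ^(1)=41; μ^(2)=35/3; μ^(3)=-39

((2, 0, 0); (1, 1, 1); (0, 0, 3))


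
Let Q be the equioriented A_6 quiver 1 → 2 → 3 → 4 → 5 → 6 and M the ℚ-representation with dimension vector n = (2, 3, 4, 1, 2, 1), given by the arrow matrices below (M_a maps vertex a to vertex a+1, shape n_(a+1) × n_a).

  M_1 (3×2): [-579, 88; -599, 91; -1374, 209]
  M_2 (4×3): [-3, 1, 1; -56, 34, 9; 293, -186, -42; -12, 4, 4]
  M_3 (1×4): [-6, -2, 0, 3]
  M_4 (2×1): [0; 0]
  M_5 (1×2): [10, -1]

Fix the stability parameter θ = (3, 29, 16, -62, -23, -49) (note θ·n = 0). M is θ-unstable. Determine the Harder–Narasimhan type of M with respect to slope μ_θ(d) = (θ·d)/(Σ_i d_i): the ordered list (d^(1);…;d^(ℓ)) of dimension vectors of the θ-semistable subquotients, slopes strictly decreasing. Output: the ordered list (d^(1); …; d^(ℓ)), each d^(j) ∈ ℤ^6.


Interval decomposition of M: I[1,3], I[1,4], I[2,3], I[3,3], I[5,5], I[5,6].
HN type (ℓ=6): μ^(1)=45/2; μ^(2)=16; μ^(3)=3; μ^(4)=-7/2; μ^(5)=-23; μ^(6)=-36

((0, 2, 2, 0, 0, 0); (0, 0, 1, 0, 0, 0); (1, 0, 0, 0, 0, 0); (1, 1, 1, 1, 0, 0); (0, 0, 0, 0, 1, 0); (0, 0, 0, 0, 1, 1))


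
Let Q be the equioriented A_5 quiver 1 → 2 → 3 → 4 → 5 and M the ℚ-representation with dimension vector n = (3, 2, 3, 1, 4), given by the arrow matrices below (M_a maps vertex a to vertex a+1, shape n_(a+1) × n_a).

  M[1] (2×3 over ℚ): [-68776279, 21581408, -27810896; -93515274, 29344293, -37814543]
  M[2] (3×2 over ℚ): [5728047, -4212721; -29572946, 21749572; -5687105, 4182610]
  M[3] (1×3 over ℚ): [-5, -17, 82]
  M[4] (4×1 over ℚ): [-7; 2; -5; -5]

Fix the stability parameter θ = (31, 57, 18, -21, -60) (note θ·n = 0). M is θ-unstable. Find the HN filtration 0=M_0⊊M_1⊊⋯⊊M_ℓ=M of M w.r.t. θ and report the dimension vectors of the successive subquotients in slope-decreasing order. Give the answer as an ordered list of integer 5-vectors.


Via rank(M_{q-1}∘⋯∘M_p): M ≅ I[1,1], I[1,3], I[1,5], I[3,3], I[5,5]^3.
μ_θ-semistable layers: μ^(1)=75/2; μ^(2)=31; μ^(3)=18; μ^(4)=5; μ^(5)=-60

((0, 1, 1, 0, 0); (2, 0, 0, 0, 0); (0, 0, 1, 0, 0); (1, 1, 1, 1, 1); (0, 0, 0, 0, 3))


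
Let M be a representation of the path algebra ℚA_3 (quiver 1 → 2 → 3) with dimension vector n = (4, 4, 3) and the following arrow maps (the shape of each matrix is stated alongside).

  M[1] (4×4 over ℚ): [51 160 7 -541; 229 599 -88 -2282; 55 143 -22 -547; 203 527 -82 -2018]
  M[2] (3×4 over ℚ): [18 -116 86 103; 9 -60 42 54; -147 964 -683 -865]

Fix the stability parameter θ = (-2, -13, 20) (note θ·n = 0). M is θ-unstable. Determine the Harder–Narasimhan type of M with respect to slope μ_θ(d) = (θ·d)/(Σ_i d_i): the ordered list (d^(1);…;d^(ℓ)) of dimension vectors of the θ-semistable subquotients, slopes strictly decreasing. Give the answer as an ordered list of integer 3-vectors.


Barcode: M ≅ I[1,1], I[1,3]^3, I[2,2]. HN layers by μ_θ (4 steps, strictly decreasing):
  μ^(1)=20; μ^(2)=-2; μ^(3)=-15/2; μ^(4)=-13

((0, 0, 3); (1, 0, 0); (3, 3, 0); (0, 1, 0))


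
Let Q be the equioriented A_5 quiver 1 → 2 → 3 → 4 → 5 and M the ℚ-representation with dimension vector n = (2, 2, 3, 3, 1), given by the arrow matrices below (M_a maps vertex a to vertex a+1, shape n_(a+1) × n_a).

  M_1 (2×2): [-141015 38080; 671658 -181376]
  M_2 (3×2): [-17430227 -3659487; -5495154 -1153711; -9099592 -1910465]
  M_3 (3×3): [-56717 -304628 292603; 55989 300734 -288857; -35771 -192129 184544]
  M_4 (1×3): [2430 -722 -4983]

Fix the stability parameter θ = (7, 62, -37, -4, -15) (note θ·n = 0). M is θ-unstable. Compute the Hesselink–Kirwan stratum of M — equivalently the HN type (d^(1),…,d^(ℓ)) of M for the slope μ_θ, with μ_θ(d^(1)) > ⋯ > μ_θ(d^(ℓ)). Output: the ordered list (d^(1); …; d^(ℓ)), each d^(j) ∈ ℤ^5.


Barcode: M ≅ I[1,1], I[1,5], I[2,3], I[3,4], I[4,4]. HN layers by μ_θ (5 steps, strictly decreasing):
  μ^(1)=25/2; μ^(2)=7; μ^(3)=13/5; μ^(4)=-4; μ^(5)=-37

((0, 1, 1, 0, 0); (1, 0, 0, 0, 0); (1, 1, 1, 1, 1); (0, 0, 0, 2, 0); (0, 0, 1, 0, 0))


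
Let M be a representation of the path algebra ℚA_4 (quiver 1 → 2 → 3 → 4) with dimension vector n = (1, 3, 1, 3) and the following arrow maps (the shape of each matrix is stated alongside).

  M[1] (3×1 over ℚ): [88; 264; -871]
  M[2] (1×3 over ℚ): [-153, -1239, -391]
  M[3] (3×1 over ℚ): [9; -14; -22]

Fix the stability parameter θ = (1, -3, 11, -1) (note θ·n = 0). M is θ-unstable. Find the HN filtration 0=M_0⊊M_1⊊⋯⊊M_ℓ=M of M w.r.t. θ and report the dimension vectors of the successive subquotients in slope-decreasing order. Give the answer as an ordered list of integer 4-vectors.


Interval decomposition of M: I[1,4], I[2,2]^2, I[4,4]^2.
HN type (ℓ=3): μ^(1)=5; μ^(2)=-1; μ^(3)=-3

((0, 0, 1, 1); (1, 1, 0, 2); (0, 2, 0, 0))


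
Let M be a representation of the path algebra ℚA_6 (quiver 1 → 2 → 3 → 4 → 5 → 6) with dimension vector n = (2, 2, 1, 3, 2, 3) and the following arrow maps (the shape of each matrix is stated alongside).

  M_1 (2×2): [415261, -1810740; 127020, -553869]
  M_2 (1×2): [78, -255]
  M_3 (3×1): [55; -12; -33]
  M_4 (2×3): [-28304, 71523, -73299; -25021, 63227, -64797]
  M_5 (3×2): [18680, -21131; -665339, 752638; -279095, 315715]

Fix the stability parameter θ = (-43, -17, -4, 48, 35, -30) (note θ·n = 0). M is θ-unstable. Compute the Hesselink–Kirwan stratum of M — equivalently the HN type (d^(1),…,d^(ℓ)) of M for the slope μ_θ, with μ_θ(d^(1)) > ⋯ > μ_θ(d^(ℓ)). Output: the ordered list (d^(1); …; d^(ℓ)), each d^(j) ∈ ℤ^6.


Interval decomposition of M: I[1,2], I[1,6], I[4,4], I[4,6], I[6,6].
HN type (ℓ=6): μ^(1)=48; μ^(2)=53/3; μ^(3)=-4; μ^(4)=-17; μ^(5)=-30; μ^(6)=-43

((0, 0, 0, 1, 0, 0); (0, 0, 0, 2, 2, 2); (0, 0, 1, 0, 0, 0); (0, 2, 0, 0, 0, 0); (0, 0, 0, 0, 0, 1); (2, 0, 0, 0, 0, 0))


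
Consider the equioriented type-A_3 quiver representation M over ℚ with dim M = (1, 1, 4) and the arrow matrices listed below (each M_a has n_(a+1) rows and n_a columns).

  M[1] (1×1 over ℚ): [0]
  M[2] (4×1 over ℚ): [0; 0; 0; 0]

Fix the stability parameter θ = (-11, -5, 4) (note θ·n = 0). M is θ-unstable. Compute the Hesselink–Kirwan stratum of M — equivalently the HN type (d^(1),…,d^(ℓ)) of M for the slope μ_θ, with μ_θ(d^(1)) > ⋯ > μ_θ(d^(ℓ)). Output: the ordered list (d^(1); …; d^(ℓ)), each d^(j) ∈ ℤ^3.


Interval decomposition of M: I[1,1], I[2,2], I[3,3]^4.
HN type (ℓ=3): μ^(1)=4; μ^(2)=-5; μ^(3)=-11

((0, 0, 4); (0, 1, 0); (1, 0, 0))


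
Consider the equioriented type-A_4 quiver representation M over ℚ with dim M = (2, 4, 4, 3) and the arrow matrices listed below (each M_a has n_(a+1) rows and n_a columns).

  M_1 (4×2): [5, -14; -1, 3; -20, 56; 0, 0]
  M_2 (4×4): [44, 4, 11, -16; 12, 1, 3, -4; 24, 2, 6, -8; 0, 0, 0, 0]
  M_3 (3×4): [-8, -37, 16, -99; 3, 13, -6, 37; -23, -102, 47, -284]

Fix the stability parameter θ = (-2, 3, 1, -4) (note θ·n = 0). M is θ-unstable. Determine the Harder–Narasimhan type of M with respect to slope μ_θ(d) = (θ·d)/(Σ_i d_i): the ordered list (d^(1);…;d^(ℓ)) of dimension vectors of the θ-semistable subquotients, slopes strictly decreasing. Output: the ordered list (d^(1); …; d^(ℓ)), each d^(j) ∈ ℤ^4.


Interval decomposition of M: I[1,2], I[1,4], I[2,2], I[2,4], I[3,3], I[3,4].
HN type (ℓ=5): μ^(1)=3; μ^(2)=1; μ^(3)=0; μ^(4)=-3/2; μ^(5)=-2

((0, 2, 0, 0); (0, 0, 1, 0); (0, 2, 2, 2); (0, 0, 1, 1); (2, 0, 0, 0))


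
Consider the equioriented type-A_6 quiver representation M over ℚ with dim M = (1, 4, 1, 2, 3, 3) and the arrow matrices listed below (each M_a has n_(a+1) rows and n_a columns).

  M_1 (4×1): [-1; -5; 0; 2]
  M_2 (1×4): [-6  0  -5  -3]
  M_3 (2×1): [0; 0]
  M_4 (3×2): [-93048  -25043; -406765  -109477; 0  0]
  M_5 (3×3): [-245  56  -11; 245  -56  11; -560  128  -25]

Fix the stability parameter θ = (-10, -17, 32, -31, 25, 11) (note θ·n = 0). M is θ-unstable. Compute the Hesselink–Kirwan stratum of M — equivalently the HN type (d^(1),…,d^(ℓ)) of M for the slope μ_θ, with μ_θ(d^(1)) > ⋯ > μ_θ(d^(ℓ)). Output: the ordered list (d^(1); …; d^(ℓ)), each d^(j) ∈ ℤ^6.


Barcode: M ≅ I[1,2], I[2,2]^2, I[2,3], I[4,5], I[4,6], I[5,6], I[6,6]. HN layers by μ_θ (7 steps, strictly decreasing):
  μ^(1)=32; μ^(2)=25; μ^(3)=18; μ^(4)=11; μ^(5)=-27/2; μ^(6)=-17; μ^(7)=-31

((0, 0, 1, 0, 0, 0); (0, 0, 0, 0, 1, 0); (0, 0, 0, 0, 2, 2); (0, 0, 0, 0, 0, 1); (1, 1, 0, 0, 0, 0); (0, 3, 0, 0, 0, 0); (0, 0, 0, 2, 0, 0))


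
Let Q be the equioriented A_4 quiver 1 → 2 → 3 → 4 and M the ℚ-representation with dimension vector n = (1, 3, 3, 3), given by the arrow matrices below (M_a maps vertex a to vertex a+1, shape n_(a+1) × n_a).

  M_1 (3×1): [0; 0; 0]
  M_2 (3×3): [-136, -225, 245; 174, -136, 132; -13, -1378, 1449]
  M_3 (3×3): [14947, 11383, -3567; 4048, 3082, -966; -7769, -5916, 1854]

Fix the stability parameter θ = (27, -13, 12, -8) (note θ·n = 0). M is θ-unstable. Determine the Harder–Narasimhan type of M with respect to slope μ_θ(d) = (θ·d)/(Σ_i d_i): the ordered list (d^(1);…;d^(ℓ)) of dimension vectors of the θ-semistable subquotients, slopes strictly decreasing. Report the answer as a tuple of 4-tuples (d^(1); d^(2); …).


Interval decomposition of M: I[1,1], I[2,3], I[2,4]^2, I[4,4].
HN type (ℓ=5): μ^(1)=27; μ^(2)=12; μ^(3)=2; μ^(4)=-8; μ^(5)=-13

((1, 0, 0, 0); (0, 0, 1, 0); (0, 0, 2, 2); (0, 0, 0, 1); (0, 3, 0, 0))


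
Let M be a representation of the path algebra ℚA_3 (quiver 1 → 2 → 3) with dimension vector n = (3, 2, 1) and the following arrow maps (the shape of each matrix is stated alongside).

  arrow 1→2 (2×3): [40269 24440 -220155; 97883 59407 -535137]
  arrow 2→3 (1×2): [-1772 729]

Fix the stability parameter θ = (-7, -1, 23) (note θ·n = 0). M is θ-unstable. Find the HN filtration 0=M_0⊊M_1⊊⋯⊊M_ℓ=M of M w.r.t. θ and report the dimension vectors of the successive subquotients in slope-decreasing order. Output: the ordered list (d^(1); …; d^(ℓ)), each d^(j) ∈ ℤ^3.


Barcode: M ≅ I[1,1], I[1,2], I[1,3]. HN layers by μ_θ (3 steps, strictly decreasing):
  μ^(1)=23; μ^(2)=-1; μ^(3)=-7

((0, 0, 1); (0, 2, 0); (3, 0, 0))


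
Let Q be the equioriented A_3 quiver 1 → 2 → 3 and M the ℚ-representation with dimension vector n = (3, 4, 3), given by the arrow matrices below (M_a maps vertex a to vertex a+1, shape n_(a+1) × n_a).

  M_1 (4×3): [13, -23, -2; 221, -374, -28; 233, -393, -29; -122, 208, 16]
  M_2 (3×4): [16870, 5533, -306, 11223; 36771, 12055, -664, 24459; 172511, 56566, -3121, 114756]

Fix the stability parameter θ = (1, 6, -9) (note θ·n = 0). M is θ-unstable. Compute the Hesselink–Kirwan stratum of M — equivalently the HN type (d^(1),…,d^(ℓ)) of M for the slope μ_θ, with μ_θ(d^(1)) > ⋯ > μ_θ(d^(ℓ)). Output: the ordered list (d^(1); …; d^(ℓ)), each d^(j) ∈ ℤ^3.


Barcode: M ≅ I[1,3]^3, I[2,2]. HN layers by μ_θ (2 steps, strictly decreasing):
  μ^(1)=6; μ^(2)=-2/3

((0, 1, 0); (3, 3, 3))


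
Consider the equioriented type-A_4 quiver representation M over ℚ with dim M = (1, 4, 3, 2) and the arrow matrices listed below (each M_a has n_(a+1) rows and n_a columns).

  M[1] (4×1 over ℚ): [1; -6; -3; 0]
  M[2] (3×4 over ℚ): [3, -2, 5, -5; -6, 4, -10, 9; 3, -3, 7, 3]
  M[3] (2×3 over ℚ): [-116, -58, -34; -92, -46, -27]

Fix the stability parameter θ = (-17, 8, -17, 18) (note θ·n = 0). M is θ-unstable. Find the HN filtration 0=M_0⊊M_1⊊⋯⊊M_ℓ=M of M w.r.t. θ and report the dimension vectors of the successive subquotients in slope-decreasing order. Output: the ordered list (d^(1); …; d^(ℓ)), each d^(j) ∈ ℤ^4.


Interval decomposition of M: I[1,2], I[2,3], I[2,4]^2.
HN type (ℓ=4): μ^(1)=18; μ^(2)=8; μ^(3)=-9/2; μ^(4)=-17

((0, 0, 0, 2); (0, 1, 0, 0); (0, 3, 3, 0); (1, 0, 0, 0))


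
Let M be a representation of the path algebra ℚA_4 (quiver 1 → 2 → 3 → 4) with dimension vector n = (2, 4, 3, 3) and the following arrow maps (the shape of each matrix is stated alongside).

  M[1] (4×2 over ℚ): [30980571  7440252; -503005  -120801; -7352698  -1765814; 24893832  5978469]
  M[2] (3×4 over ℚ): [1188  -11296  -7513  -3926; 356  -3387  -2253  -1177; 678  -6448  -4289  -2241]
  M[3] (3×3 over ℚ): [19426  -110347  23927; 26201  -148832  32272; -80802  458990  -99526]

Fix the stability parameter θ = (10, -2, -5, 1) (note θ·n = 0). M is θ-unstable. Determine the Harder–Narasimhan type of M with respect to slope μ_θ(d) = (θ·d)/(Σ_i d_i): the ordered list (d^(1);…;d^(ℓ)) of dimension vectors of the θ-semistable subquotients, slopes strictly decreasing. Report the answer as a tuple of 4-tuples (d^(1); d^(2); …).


Barcode: M ≅ I[1,4]^2, I[2,2], I[2,3], I[4,4]. HN layers by μ_θ (3 steps, strictly decreasing):
  μ^(1)=1; μ^(2)=-2; μ^(3)=-7/2

((2, 2, 2, 3); (0, 1, 0, 0); (0, 1, 1, 0))


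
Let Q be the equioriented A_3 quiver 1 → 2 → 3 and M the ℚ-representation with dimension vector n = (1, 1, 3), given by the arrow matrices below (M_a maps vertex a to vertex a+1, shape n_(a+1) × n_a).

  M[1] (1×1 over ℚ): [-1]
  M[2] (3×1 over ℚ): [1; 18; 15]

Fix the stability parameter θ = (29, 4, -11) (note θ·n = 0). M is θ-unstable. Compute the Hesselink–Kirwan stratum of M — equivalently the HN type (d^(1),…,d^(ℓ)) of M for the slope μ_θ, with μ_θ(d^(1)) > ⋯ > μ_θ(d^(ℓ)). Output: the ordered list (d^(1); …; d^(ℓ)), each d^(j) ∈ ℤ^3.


Via rank(M_{q-1}∘⋯∘M_p): M ≅ I[1,3], I[3,3]^2.
μ_θ-semistable layers: μ^(1)=22/3; μ^(2)=-11

((1, 1, 1); (0, 0, 2))


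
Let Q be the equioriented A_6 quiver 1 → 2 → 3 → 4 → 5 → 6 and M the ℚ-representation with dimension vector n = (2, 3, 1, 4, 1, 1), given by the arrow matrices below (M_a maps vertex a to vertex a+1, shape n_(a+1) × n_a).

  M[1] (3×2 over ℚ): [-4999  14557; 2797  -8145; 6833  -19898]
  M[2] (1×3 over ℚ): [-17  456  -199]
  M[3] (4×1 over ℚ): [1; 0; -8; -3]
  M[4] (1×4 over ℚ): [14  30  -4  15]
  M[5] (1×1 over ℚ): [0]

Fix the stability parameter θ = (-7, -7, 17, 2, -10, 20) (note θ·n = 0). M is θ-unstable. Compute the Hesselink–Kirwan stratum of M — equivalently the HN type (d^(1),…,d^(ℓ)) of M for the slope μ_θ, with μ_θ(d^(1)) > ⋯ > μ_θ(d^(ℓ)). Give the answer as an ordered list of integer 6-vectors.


Via rank(M_{q-1}∘⋯∘M_p): M ≅ I[1,2], I[1,5], I[2,2], I[4,4]^3, I[6,6].
μ_θ-semistable layers: μ^(1)=20; μ^(2)=3; μ^(3)=2; μ^(4)=-7

((0, 0, 0, 0, 0, 1); (0, 0, 1, 1, 1, 0); (0, 0, 0, 3, 0, 0); (2, 3, 0, 0, 0, 0))


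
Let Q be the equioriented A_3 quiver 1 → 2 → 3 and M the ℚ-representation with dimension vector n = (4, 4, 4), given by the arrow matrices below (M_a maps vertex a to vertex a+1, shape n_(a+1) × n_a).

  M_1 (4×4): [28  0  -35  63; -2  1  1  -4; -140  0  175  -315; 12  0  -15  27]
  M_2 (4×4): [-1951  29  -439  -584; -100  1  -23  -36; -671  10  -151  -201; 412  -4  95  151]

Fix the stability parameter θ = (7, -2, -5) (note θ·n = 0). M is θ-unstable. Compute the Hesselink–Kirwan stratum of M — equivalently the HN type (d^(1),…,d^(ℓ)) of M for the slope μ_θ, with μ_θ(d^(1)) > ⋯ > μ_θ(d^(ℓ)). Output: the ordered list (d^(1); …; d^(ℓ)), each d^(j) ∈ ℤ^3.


Interval decomposition of M: I[1,1]^2, I[1,3]^2, I[2,3]^2.
HN type (ℓ=3): μ^(1)=7; μ^(2)=0; μ^(3)=-7/2

((2, 0, 0); (2, 2, 2); (0, 2, 2))


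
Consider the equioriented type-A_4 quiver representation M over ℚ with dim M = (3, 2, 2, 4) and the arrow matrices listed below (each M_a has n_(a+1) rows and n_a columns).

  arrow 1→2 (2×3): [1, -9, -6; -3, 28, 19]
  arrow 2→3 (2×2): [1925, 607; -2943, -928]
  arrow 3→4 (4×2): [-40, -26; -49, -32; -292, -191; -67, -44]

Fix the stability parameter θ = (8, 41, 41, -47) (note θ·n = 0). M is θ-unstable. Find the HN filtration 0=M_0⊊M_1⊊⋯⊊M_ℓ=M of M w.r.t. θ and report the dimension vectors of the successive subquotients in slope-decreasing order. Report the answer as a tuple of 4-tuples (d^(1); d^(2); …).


Interval decomposition of M: I[1,1], I[1,4]^2, I[4,4]^2.
HN type (ℓ=3): μ^(1)=35/3; μ^(2)=8; μ^(3)=-47

((0, 2, 2, 2); (3, 0, 0, 0); (0, 0, 0, 2))


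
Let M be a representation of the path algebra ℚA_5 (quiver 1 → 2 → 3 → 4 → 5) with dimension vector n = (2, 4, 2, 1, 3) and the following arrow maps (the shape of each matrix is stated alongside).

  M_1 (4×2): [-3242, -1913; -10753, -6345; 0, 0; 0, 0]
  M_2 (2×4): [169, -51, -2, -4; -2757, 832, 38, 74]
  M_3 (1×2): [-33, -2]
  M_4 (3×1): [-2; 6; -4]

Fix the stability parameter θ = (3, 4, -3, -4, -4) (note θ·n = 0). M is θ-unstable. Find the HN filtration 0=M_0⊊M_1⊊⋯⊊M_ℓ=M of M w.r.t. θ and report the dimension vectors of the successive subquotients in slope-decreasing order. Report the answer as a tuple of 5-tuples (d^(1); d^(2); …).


Interval decomposition of M: I[1,3], I[1,5], I[2,2]^2, I[5,5]^2.
HN type (ℓ=4): μ^(1)=4; μ^(2)=4/3; μ^(3)=-4/5; μ^(4)=-4

((0, 2, 0, 0, 0); (1, 1, 1, 0, 0); (1, 1, 1, 1, 1); (0, 0, 0, 0, 2))


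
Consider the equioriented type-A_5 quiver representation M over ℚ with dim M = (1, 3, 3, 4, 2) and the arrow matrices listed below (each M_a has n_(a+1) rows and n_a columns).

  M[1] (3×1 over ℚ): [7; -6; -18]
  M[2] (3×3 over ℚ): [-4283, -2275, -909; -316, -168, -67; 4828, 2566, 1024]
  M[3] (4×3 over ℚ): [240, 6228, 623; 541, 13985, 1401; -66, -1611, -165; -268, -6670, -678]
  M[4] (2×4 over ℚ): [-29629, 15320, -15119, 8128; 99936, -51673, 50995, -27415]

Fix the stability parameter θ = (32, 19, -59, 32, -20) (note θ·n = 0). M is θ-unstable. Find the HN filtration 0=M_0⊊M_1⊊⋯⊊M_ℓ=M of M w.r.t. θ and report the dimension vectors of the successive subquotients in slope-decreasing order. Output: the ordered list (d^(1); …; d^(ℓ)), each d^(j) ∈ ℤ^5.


Via rank(M_{q-1}∘⋯∘M_p): M ≅ I[1,5], I[2,4], I[2,5], I[4,4].
μ_θ-semistable layers: μ^(1)=32; μ^(2)=6; μ^(3)=-8/3; μ^(4)=-20

((0, 0, 0, 2, 0); (0, 0, 0, 2, 2); (1, 1, 1, 0, 0); (0, 2, 2, 0, 0))


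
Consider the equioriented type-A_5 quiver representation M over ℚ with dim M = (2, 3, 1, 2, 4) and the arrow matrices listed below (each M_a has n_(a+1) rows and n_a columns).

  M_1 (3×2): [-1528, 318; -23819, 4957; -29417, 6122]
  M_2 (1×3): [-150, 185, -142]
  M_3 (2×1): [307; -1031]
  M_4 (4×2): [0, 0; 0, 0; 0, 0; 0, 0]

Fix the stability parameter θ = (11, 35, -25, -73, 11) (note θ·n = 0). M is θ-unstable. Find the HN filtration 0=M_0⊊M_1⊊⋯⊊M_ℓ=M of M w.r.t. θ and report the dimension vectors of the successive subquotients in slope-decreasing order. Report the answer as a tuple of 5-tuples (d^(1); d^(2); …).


Barcode: M ≅ I[1,2], I[1,4], I[2,2], I[4,4], I[5,5]^4. HN layers by μ_θ (4 steps, strictly decreasing):
  μ^(1)=35; μ^(2)=11; μ^(3)=-13; μ^(4)=-73

((0, 2, 0, 0, 0); (1, 0, 0, 0, 4); (1, 1, 1, 1, 0); (0, 0, 0, 1, 0))


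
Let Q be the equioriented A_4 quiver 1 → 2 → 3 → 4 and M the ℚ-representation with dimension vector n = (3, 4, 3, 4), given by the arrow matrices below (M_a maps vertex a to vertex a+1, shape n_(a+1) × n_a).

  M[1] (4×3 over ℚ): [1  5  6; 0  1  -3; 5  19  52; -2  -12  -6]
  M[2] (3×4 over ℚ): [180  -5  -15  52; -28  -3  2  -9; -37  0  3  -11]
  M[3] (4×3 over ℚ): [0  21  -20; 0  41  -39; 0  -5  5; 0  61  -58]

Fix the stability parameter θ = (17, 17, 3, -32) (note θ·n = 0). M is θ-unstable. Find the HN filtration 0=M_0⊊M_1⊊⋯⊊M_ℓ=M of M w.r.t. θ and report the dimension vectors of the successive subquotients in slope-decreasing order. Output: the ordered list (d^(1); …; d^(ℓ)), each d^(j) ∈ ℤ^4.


Interval decomposition of M: I[1,3], I[1,4]^2, I[2,2], I[4,4]^2.
HN type (ℓ=4): μ^(1)=17; μ^(2)=37/3; μ^(3)=5/4; μ^(4)=-32

((0, 1, 0, 0); (1, 1, 1, 0); (2, 2, 2, 2); (0, 0, 0, 2))


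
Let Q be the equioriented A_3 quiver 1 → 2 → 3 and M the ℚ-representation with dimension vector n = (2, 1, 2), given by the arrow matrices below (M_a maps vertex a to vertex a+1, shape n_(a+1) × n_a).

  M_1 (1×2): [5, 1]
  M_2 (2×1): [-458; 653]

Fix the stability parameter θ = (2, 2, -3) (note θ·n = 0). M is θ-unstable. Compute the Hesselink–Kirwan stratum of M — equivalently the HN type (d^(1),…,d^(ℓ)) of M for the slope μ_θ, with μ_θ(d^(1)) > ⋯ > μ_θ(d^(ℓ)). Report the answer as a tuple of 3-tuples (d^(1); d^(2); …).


Barcode: M ≅ I[1,1], I[1,3], I[3,3]. HN layers by μ_θ (3 steps, strictly decreasing):
  μ^(1)=2; μ^(2)=1/3; μ^(3)=-3

((1, 0, 0); (1, 1, 1); (0, 0, 1))


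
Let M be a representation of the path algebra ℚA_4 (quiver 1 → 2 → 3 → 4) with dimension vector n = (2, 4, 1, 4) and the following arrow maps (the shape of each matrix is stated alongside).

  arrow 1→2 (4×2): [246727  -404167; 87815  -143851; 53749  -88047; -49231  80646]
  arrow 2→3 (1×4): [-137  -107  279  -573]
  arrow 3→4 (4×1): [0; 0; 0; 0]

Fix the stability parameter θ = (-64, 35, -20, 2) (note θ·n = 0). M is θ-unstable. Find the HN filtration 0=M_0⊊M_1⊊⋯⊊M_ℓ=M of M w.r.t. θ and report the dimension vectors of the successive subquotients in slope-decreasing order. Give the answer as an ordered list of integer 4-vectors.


Barcode: M ≅ I[1,2], I[1,3], I[2,2]^2, I[4,4]^4. HN layers by μ_θ (4 steps, strictly decreasing):
  μ^(1)=35; μ^(2)=15/2; μ^(3)=2; μ^(4)=-64

((0, 3, 0, 0); (0, 1, 1, 0); (0, 0, 0, 4); (2, 0, 0, 0))


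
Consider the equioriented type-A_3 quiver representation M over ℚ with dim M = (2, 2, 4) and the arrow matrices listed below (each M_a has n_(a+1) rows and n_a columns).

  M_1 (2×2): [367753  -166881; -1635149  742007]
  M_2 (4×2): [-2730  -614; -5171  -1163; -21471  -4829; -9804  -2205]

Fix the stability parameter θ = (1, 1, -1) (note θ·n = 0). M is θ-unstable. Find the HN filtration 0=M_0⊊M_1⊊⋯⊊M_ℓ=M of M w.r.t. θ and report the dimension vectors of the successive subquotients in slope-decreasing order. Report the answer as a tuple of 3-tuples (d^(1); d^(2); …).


Via rank(M_{q-1}∘⋯∘M_p): M ≅ I[1,3]^2, I[3,3]^2.
μ_θ-semistable layers: μ^(1)=1/3; μ^(2)=-1

((2, 2, 2); (0, 0, 2))


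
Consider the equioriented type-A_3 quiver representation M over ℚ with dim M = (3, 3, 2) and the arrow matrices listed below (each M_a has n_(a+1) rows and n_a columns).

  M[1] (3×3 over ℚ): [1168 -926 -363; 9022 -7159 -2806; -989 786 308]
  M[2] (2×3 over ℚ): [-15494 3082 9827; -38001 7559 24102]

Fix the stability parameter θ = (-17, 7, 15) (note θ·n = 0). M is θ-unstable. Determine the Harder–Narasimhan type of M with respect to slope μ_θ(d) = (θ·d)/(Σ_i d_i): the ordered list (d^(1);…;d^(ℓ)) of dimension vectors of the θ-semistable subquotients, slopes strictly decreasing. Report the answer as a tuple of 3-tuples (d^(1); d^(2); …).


Interval decomposition of M: I[1,2], I[1,3]^2.
HN type (ℓ=3): μ^(1)=15; μ^(2)=7; μ^(3)=-17

((0, 0, 2); (0, 3, 0); (3, 0, 0))


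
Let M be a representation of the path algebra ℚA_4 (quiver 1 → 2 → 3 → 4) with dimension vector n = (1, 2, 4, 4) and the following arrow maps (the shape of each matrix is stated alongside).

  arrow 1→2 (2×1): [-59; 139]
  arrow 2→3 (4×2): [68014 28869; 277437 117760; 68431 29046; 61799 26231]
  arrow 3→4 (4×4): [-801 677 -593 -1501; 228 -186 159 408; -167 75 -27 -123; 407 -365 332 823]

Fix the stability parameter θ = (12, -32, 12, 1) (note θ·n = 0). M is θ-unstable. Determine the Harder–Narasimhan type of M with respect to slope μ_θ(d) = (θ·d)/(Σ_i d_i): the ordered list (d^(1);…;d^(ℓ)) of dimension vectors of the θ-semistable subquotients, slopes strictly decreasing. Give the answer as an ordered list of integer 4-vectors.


Interval decomposition of M: I[1,4], I[2,3], I[3,3], I[3,4], I[4,4]^2.
HN type (ℓ=5): μ^(1)=12; μ^(2)=13/2; μ^(3)=1; μ^(4)=-10; μ^(5)=-32

((0, 0, 2, 0); (0, 0, 2, 2); (0, 0, 0, 2); (1, 1, 0, 0); (0, 1, 0, 0))


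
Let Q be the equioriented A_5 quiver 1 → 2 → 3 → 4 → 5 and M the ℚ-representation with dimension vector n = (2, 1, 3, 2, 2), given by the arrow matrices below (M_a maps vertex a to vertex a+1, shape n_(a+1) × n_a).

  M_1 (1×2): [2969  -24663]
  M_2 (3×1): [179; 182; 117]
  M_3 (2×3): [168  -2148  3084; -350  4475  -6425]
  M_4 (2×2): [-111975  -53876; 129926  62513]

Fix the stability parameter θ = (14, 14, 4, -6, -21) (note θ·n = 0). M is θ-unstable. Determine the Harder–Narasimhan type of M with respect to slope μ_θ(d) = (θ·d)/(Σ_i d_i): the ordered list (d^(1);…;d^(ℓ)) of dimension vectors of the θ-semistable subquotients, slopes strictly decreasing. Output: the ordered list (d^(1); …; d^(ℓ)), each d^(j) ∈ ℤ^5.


Barcode: M ≅ I[1,1], I[1,5], I[3,3]^2, I[4,5]. HN layers by μ_θ (4 steps, strictly decreasing):
  μ^(1)=14; μ^(2)=4; μ^(3)=1; μ^(4)=-27/2

((1, 0, 0, 0, 0); (0, 0, 2, 0, 0); (1, 1, 1, 1, 1); (0, 0, 0, 1, 1))


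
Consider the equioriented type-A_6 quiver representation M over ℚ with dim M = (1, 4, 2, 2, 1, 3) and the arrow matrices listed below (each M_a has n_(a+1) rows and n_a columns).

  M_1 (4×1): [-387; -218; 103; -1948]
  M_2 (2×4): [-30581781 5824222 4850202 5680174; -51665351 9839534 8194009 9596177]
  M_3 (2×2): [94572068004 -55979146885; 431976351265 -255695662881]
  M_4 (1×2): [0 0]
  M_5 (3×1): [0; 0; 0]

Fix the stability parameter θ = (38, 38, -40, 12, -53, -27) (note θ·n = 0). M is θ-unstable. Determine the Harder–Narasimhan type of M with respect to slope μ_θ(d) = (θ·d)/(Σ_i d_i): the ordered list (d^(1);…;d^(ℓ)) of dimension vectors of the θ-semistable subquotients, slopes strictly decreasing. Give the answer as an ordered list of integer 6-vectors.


Barcode: M ≅ I[1,4], I[2,2]^2, I[2,4], I[5,5], I[6,6]^3. HN layers by μ_θ (5 steps, strictly decreasing):
  μ^(1)=38; μ^(2)=12; μ^(3)=-1; μ^(4)=-27; μ^(5)=-53

((0, 2, 0, 0, 0, 0); (1, 1, 1, 2, 0, 0); (0, 1, 1, 0, 0, 0); (0, 0, 0, 0, 0, 3); (0, 0, 0, 0, 1, 0))


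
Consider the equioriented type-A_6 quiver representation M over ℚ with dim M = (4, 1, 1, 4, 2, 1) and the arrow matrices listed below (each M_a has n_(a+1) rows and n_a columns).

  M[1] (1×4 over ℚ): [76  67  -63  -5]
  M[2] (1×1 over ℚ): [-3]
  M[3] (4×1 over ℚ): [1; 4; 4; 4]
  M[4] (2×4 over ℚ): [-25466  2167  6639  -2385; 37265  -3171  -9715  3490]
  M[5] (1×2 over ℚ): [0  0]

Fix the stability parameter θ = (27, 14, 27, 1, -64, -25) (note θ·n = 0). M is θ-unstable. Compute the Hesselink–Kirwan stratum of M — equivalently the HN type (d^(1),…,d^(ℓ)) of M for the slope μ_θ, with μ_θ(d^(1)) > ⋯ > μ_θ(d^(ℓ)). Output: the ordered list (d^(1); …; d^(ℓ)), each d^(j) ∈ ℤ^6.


Interval decomposition of M: I[1,1]^3, I[1,5], I[4,4]^2, I[4,5], I[6,6].
HN type (ℓ=4): μ^(1)=27; μ^(2)=1; μ^(3)=-25; μ^(4)=-63/2

((3, 0, 0, 0, 0, 0); (1, 1, 1, 3, 1, 0); (0, 0, 0, 0, 0, 1); (0, 0, 0, 1, 1, 0))


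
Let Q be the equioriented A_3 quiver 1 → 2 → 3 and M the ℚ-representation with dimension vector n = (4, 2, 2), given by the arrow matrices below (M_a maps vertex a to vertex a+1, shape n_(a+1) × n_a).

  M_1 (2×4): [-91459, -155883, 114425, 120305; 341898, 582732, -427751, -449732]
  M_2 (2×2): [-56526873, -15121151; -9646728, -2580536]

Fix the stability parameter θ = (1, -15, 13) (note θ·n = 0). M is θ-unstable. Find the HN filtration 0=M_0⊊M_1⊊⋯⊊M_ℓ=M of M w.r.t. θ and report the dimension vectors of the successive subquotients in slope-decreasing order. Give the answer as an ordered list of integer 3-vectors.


Interval decomposition of M: I[1,1]^2, I[1,2], I[1,3], I[3,3].
HN type (ℓ=3): μ^(1)=13; μ^(2)=1; μ^(3)=-7

((0, 0, 2); (2, 0, 0); (2, 2, 0))


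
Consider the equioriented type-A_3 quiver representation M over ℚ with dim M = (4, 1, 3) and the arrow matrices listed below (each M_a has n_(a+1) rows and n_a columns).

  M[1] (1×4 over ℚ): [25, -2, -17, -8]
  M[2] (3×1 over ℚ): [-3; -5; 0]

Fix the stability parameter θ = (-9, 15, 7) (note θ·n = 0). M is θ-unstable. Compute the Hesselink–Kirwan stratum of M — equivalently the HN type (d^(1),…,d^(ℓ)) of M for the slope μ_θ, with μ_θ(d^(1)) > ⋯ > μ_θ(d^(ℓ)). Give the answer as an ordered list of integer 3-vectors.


Interval decomposition of M: I[1,1]^3, I[1,3], I[3,3]^2.
HN type (ℓ=3): μ^(1)=11; μ^(2)=7; μ^(3)=-9

((0, 1, 1); (0, 0, 2); (4, 0, 0))


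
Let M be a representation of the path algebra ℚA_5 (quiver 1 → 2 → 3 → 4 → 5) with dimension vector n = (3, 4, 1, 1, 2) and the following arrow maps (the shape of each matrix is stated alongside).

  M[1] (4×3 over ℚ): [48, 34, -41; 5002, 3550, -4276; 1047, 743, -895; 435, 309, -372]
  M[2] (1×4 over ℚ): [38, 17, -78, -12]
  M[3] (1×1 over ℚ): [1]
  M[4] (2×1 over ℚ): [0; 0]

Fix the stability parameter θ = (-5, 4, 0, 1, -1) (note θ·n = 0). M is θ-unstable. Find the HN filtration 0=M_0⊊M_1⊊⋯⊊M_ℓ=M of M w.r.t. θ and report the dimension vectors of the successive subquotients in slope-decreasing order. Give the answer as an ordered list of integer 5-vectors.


Interval decomposition of M: I[1,1], I[1,2], I[1,4], I[2,2]^2, I[5,5]^2.
HN type (ℓ=4): μ^(1)=4; μ^(2)=5/3; μ^(3)=-1; μ^(4)=-5

((0, 3, 0, 0, 0); (0, 1, 1, 1, 0); (0, 0, 0, 0, 2); (3, 0, 0, 0, 0))


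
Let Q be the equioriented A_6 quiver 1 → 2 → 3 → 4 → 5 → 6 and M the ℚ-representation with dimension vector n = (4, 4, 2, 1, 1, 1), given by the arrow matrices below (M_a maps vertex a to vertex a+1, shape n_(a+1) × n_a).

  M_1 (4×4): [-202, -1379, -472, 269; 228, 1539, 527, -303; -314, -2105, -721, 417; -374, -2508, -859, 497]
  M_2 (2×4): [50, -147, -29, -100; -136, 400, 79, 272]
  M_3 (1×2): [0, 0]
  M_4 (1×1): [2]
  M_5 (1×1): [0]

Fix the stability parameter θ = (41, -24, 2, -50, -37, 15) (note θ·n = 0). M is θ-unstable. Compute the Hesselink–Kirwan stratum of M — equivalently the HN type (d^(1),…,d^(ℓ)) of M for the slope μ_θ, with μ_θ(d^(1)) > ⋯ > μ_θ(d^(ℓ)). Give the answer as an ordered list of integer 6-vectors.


Via rank(M_{q-1}∘⋯∘M_p): M ≅ I[1,2]^2, I[1,3]^2, I[4,5], I[6,6].
μ_θ-semistable layers: μ^(1)=15; μ^(2)=17/2; μ^(3)=19/3; μ^(4)=-37; μ^(5)=-50

((0, 0, 0, 0, 0, 1); (2, 2, 0, 0, 0, 0); (2, 2, 2, 0, 0, 0); (0, 0, 0, 0, 1, 0); (0, 0, 0, 1, 0, 0))


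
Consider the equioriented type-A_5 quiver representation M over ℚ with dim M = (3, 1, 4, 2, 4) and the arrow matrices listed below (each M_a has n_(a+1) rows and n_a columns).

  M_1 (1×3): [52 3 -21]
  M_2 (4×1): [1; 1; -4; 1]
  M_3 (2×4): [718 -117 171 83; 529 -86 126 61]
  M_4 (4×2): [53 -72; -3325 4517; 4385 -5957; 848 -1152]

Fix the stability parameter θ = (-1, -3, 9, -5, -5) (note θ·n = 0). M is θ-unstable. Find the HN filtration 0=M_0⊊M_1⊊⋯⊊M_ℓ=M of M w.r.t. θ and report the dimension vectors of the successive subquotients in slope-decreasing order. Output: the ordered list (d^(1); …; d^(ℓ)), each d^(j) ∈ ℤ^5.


Via rank(M_{q-1}∘⋯∘M_p): M ≅ I[1,1]^2, I[1,3], I[3,3], I[3,5]^2, I[5,5]^2.
μ_θ-semistable layers: μ^(1)=9; μ^(2)=-1/3; μ^(3)=-1; μ^(4)=-2; μ^(5)=-5

((0, 0, 2, 0, 0); (0, 0, 2, 2, 2); (2, 0, 0, 0, 0); (1, 1, 0, 0, 0); (0, 0, 0, 0, 2))


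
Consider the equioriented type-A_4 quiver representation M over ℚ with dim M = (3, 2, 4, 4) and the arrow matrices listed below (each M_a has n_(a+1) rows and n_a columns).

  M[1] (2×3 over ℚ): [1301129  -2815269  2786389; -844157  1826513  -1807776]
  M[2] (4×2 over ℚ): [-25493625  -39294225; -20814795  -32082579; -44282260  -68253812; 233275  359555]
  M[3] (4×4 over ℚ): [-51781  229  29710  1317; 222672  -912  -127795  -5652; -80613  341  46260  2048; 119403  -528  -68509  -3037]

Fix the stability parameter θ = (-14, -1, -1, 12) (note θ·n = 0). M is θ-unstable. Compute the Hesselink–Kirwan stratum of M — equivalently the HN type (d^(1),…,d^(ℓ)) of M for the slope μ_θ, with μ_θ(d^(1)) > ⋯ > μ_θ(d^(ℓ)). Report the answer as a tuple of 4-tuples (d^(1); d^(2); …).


Via rank(M_{q-1}∘⋯∘M_p): M ≅ I[1,1], I[1,2], I[1,4], I[3,4]^3.
μ_θ-semistable layers: μ^(1)=12; μ^(2)=-1; μ^(3)=-14

((0, 0, 0, 4); (0, 2, 4, 0); (3, 0, 0, 0))


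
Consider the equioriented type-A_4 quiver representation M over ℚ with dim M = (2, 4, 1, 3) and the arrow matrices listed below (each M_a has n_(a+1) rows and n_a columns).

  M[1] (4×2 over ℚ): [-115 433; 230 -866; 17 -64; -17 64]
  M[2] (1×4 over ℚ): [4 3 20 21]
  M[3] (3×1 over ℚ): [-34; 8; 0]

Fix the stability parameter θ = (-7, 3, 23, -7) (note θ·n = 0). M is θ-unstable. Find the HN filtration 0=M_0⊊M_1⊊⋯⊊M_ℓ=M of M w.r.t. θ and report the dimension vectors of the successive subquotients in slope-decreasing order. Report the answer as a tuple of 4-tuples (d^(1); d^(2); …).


Interval decomposition of M: I[1,2], I[1,4], I[2,2]^2, I[4,4]^2.
HN type (ℓ=3): μ^(1)=8; μ^(2)=3; μ^(3)=-7

((0, 0, 1, 1); (0, 4, 0, 0); (2, 0, 0, 2))


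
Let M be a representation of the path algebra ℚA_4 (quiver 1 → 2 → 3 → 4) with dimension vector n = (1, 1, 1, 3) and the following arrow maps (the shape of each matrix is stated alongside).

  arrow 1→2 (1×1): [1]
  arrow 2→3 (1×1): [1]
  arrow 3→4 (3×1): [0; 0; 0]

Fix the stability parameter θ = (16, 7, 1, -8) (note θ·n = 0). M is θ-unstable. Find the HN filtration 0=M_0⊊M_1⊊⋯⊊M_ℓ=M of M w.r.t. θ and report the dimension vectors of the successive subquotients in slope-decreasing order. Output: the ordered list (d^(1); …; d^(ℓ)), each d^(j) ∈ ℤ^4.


Barcode: M ≅ I[1,3], I[4,4]^3. HN layers by μ_θ (2 steps, strictly decreasing):
  μ^(1)=8; μ^(2)=-8

((1, 1, 1, 0); (0, 0, 0, 3))


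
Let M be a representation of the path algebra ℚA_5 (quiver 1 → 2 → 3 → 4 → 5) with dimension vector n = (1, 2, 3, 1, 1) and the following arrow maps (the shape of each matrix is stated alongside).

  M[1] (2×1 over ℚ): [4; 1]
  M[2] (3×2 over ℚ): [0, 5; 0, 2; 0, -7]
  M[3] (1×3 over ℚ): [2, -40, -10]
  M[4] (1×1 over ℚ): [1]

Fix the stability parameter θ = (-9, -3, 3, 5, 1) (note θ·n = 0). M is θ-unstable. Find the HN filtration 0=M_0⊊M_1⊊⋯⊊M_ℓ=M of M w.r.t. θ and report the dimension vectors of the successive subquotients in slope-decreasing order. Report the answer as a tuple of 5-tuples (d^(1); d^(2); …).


Interval decomposition of M: I[1,3], I[2,2], I[3,3], I[3,5].
HN type (ℓ=3): μ^(1)=3; μ^(2)=-3; μ^(3)=-9

((0, 0, 3, 1, 1); (0, 2, 0, 0, 0); (1, 0, 0, 0, 0))


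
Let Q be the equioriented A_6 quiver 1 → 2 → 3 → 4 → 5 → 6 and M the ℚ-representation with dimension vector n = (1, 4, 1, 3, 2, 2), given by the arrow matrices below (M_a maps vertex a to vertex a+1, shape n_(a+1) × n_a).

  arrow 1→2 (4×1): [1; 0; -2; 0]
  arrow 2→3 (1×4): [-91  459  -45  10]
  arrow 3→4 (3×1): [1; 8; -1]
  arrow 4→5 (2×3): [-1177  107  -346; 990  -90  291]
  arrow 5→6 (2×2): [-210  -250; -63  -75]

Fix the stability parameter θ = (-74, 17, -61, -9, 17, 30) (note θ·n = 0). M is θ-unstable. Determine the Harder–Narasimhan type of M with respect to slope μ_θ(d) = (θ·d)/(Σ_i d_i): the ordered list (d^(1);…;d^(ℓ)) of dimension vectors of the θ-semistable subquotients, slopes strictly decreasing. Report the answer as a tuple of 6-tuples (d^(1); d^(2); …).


Via rank(M_{q-1}∘⋯∘M_p): M ≅ I[1,5], I[2,2]^3, I[4,4], I[4,6], I[6,6].
μ_θ-semistable layers: μ^(1)=30; μ^(2)=17; μ^(3)=-9; μ^(4)=-22; μ^(5)=-74

((0, 0, 0, 0, 0, 2); (0, 3, 0, 0, 2, 0); (0, 0, 0, 3, 0, 0); (0, 1, 1, 0, 0, 0); (1, 0, 0, 0, 0, 0))
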